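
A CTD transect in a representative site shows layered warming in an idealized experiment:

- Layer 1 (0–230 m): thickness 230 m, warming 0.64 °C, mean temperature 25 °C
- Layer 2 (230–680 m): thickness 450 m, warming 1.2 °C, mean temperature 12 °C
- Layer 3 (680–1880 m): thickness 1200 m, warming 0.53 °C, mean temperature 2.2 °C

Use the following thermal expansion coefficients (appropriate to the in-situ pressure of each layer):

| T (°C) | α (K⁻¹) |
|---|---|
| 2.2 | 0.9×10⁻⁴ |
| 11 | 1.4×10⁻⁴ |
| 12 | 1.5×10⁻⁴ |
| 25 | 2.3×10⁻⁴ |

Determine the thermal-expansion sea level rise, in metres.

Layer 1 at 25 °C → α = 2.3×10⁻⁴ K⁻¹
Layer 2 at 12 °C → α = 1.5×10⁻⁴ K⁻¹
Layer 3 at 2.2 °C → α = 0.9×10⁻⁴ K⁻¹
0–230 m: 230 × 0.64 × 2.3×10⁻⁴ = 0.033856 m
230–680 m: 450 × 1.5×10⁻⁴ × 1.2 = 0.08100 m
680–1880 m: 1200 × 0.53 × 0.9×10⁻⁴ = 0.05724 m
Δh = 0.033856 + 0.08100 + 0.05724 = 0.172096 m ≈ 0.172 m

0.172 m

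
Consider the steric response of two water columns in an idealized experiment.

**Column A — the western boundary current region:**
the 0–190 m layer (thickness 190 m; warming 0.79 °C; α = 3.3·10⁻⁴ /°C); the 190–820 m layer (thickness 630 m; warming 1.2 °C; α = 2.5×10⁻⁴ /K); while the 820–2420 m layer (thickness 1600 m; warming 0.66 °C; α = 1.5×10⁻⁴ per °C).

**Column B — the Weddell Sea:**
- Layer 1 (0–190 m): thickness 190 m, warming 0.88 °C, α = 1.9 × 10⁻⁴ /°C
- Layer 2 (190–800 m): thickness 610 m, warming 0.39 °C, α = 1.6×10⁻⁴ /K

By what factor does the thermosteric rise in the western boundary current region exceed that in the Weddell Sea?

A Layer 1: 0.79 × 190 × 3.3×10⁻⁴ = 0.049533 m
A 2.5×10⁻⁴ × 630 × 1.2 = 0.18900 m
A 820–2420 m: 1600 × 0.66 × 1.5×10⁻⁴ = 0.15840 m
A total: 0.396933 m
B 0–190 m: 0.88 × 1.9×10⁻⁴ × 190 = 0.031768 m
B 190–800 m: 0.39 × 610 × 1.6×10⁻⁴ = 0.038064 m
B total: 0.069832 m
Ratio: 0.396933 / 0.069832 ≈ 5.684

≈ 5.7×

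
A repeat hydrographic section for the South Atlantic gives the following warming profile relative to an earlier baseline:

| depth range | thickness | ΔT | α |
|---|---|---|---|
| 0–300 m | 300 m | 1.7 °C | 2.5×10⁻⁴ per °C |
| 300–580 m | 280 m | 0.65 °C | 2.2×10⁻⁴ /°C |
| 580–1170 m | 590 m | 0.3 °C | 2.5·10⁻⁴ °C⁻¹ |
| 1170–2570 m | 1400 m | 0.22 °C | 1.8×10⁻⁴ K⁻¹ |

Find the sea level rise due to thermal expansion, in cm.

Layer 1: 1.7 × 2.5×10⁻⁴ × 300 = 0.12750 m
Layer 2: 0.65 × 2.2×10⁻⁴ × 280 = 0.04004 m
580–1170 m: 0.3 × 590 × 2.5×10⁻⁴ = 0.04425 m
1170–2570 m: 0.22 × 1.8×10⁻⁴ × 1400 = 0.05544 m
Δh = 0.12750 + 0.04004 + 0.04425 + 0.05544 = 0.26723 m ≈ 26.7 cm

Δh ≈ 26.7 cm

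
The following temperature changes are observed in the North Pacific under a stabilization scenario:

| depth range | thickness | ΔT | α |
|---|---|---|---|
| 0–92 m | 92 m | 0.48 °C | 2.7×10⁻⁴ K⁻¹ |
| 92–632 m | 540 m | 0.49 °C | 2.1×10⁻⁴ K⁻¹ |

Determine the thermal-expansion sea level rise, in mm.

Layer 1: 0.48 × 92 × 2.7×10⁻⁴ = 0.0119232 m
Layer 2: 2.1×10⁻⁴ × 0.49 × 540 = 0.055566 m
Δh = 0.0119232 + 0.055566 = 0.0674892 m

Δh = 67.5 mm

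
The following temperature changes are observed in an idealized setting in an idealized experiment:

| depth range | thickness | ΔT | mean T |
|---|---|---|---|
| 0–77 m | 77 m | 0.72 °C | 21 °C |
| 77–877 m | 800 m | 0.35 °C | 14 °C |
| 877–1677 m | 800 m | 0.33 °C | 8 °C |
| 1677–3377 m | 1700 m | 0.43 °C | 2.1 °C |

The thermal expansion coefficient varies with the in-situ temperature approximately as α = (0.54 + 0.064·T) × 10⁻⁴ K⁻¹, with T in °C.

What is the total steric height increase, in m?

Layer 1: α = (0.54 + 0.064×21)×10⁻⁴ = 1.884×10⁻⁴ K⁻¹
Layer 2: α = (0.54 + 0.064×14)×10⁻⁴ = 1.436×10⁻⁴ K⁻¹
Layer 3: α = (0.54 + 0.064×8)×10⁻⁴ = 1.052×10⁻⁴ K⁻¹
Layer 4: α = (0.54 + 0.064×2.1)×10⁻⁴ = 0.6744×10⁻⁴ K⁻¹
0–77 m: 77 × 1.884×10⁻⁴ × 0.72 = 0.010444896 m
Layer 2: 800 × 1.436×10⁻⁴ × 0.35 = 0.040208 m
877–1677 m: 800 × 1.052×10⁻⁴ × 0.33 = 0.0277728 m
Layer 4: 0.6744×10⁻⁴ × 1700 × 0.43 = 0.04929864 m
Δh = 0.010444896 + 0.040208 + 0.0277728 + 0.04929864 = 0.127724336 m

about 0.13 m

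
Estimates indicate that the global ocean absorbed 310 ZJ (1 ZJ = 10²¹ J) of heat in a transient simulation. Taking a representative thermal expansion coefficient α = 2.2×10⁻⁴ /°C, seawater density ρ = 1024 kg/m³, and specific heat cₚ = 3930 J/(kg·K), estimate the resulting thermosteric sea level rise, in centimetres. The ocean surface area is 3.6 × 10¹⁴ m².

Per unit area: Q = 310×10²¹ / (3.6×10¹⁴) ≈ 8.611×10⁸ J/m²
Δh = αQ/(ρcₚ) = 2.2×10⁻⁴ × 8.611×10⁸ / (1024 × 3930) ≈ 0.047074 m

4.7 cm of thermosteric rise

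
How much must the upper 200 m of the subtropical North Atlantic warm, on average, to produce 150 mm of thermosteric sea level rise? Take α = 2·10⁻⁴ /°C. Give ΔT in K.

3.75 K

ΔT = Δh/(αH) = 0.15 / (2×10⁻⁴ × 200) = 3.750 K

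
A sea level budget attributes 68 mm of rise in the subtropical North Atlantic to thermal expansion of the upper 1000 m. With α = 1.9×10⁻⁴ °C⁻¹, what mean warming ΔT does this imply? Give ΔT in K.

ΔT = Δh/(αH) = 0.068 / (1.9×10⁻⁴ × 1000) ≈ 0.3579 K

ΔT ≈ 0.358 K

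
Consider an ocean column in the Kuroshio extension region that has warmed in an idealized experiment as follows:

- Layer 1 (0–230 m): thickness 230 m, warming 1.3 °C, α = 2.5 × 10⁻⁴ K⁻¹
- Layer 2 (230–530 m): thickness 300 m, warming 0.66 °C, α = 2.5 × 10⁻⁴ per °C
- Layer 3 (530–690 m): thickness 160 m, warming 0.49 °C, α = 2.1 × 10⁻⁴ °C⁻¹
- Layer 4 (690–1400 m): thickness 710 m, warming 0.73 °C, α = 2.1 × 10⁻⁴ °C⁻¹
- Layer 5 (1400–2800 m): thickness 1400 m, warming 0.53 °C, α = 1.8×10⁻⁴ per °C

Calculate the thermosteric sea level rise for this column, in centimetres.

38.3 cm

Layer 1: 230 × 1.3 × 2.5×10⁻⁴ = 0.07475 m
230–530 m: 300 × 0.66 × 2.5×10⁻⁴ = 0.04950 m
160 × 0.49 × 2.1×10⁻⁴ = 0.016464 m
690–1400 m: 710 × 2.1×10⁻⁴ × 0.73 = 0.108843 m
1400–2800 m: 0.53 × 1.8×10⁻⁴ × 1400 = 0.13356 m
Δh = 0.07475 + 0.04950 + 0.016464 + 0.108843 + 0.13356 = 0.383117 m ≈ 38.3 cm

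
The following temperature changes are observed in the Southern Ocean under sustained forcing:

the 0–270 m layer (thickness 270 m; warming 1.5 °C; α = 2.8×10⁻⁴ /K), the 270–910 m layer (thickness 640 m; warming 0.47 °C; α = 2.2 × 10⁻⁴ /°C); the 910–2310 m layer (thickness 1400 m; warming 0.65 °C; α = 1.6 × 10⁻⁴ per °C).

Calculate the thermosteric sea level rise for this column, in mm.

Layer 1: 1.5 × 2.8×10⁻⁴ × 270 = 0.11340 m
640 × 0.47 × 2.2×10⁻⁴ = 0.066176 m
910–2310 m: 0.65 × 1.6×10⁻⁴ × 1400 = 0.14560 m
Δh = 0.11340 + 0.066176 + 0.14560 = 0.325176 m ≈ 325 mm

Δh ≈ 325 mm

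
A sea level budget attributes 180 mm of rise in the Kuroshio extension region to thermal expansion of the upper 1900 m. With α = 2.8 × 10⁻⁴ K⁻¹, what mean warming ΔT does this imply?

ΔT = Δh/(αH) = 0.18 / (2.8×10⁻⁴ × 1900) ≈ 0.3383 °C

ΔT ≈ 0.34 °C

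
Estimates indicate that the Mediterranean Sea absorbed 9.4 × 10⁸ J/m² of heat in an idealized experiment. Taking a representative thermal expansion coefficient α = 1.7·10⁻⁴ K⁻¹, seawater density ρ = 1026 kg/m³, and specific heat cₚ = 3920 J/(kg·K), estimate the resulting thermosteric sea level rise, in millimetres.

Δh = 39.7 mm

Δh = αQ/(ρcₚ) = 1.7×10⁻⁴ × 9.4×10⁸ / (1026 × 3920) ≈ 0.039732 m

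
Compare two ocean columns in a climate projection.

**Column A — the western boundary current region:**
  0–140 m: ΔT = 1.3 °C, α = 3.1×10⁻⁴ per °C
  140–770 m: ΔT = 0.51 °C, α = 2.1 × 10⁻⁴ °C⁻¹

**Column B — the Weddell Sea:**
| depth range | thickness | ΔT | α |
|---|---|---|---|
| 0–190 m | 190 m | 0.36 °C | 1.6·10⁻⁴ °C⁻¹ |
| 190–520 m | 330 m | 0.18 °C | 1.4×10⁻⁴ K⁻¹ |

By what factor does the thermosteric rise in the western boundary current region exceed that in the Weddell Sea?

≈ 6.4×

A Layer 1: 3.1×10⁻⁴ × 140 × 1.3 = 0.05642 m
A Layer 2: 630 × 0.51 × 2.1×10⁻⁴ = 0.067473 m
A total: 0.123893 m
B 0.36 × 1.6×10⁻⁴ × 190 = 0.010944 m
B 0.18 × 1.4×10⁻⁴ × 330 = 0.008316 m
B total: 0.01926 m
Ratio: 0.123893 / 0.01926 ≈ 6.433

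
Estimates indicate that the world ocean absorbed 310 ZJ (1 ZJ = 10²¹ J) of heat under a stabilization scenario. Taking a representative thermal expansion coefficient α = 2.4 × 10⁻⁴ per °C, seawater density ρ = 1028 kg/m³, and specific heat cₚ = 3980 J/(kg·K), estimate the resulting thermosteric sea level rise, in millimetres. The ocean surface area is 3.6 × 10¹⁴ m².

about 50.5 mm

Per unit area: Q = 310×10²¹ / (3.6×10¹⁴) ≈ 8.611×10⁸ J/m²
Δh = αQ/(ρcₚ) = 2.4×10⁻⁴ × 8.611×10⁸ / (1028 × 3980) ≈ 0.050511 m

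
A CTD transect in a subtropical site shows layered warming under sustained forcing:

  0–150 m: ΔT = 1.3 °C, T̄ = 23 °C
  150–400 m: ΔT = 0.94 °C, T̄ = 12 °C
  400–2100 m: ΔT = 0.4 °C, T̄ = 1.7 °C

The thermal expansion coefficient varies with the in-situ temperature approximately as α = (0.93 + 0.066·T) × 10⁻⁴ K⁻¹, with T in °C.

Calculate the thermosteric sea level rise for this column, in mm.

Layer 1: α = (0.93 + 0.066×23)×10⁻⁴ = 2.448×10⁻⁴ K⁻¹
Layer 2: α = (0.93 + 0.066×12)×10⁻⁴ = 1.722×10⁻⁴ K⁻¹
Layer 3: α = (0.93 + 0.066×1.7)×10⁻⁴ = 1.0422×10⁻⁴ K⁻¹
150 × 2.448×10⁻⁴ × 1.3 = 0.047736 m
150–400 m: 1.722×10⁻⁴ × 250 × 0.94 = 0.040467 m
Layer 3: 0.4 × 1700 × 1.0422×10⁻⁴ = 0.0708696 m
Δh = 0.047736 + 0.040467 + 0.0708696 = 0.1590726 m ≈ 160 mm

Δh = 160 mm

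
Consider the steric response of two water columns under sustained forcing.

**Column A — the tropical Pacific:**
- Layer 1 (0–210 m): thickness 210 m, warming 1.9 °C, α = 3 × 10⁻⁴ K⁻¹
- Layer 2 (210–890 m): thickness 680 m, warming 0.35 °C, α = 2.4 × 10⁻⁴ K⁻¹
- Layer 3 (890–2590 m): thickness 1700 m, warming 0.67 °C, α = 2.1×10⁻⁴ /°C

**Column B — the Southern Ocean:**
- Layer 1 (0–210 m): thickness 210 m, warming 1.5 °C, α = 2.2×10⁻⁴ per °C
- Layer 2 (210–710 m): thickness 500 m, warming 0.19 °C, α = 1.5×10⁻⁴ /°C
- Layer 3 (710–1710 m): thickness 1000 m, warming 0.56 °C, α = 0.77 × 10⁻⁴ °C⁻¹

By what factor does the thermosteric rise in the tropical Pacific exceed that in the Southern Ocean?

A 0–210 m: 3×10⁻⁴ × 210 × 1.9 = 0.11970 m
A Layer 2: 2.4×10⁻⁴ × 0.35 × 680 = 0.05712 m
A 890–2590 m: 0.67 × 2.1×10⁻⁴ × 1700 = 0.23919 m
A total: 0.41601 m
B Layer 1: 210 × 1.5 × 2.2×10⁻⁴ = 0.06930 m
B 500 × 1.5×10⁻⁴ × 0.19 = 0.01425 m
B Layer 3: 0.56 × 0.77×10⁻⁴ × 1000 = 0.04312 m
B total: 0.12667 m
Ratio: 0.41601 / 0.12667 ≈ 3.284

3.28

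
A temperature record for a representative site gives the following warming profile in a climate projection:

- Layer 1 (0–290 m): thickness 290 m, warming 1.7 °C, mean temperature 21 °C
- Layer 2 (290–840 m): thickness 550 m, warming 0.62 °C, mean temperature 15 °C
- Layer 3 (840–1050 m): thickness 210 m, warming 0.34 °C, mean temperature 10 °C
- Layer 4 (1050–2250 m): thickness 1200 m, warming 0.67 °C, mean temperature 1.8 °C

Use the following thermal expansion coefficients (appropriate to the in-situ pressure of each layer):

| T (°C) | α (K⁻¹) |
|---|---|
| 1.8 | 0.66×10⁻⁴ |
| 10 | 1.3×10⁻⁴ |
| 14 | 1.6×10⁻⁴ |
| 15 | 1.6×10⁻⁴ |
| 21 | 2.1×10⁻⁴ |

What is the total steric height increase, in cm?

Δh = 22 cm

Layer 1 at 21 °C → α = 2.1×10⁻⁴ K⁻¹
Layer 2 at 15 °C → α = 1.6×10⁻⁴ K⁻¹
Layer 3 at 10 °C → α = 1.3×10⁻⁴ K⁻¹
Layer 4 at 1.8 °C → α = 0.66×10⁻⁴ K⁻¹
290 × 1.7 × 2.1×10⁻⁴ = 0.10353 m
550 × 1.6×10⁻⁴ × 0.62 = 0.05456 m
1.3×10⁻⁴ × 210 × 0.34 = 0.009282 m
1050–2250 m: 1200 × 0.67 × 0.66×10⁻⁴ = 0.053064 m
Δh = 0.10353 + 0.05456 + 0.009282 + 0.053064 = 0.220436 m ≈ 22 cm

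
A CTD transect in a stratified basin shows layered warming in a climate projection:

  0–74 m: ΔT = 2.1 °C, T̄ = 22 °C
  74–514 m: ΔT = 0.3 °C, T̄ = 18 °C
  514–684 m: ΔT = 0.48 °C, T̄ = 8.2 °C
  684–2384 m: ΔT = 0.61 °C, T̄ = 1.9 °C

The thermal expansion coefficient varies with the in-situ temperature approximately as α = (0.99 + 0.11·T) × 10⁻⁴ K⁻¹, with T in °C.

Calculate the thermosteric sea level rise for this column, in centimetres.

Layer 1: α = (0.99 + 0.11×22)×10⁻⁴ = 3.41×10⁻⁴ K⁻¹
Layer 2: α = (0.99 + 0.11×18)×10⁻⁴ = 2.97×10⁻⁴ K⁻¹
Layer 3: α = (0.99 + 0.11×8.2)×10⁻⁴ = 1.892×10⁻⁴ K⁻¹
Layer 4: α = (0.99 + 0.11×1.9)×10⁻⁴ = 1.199×10⁻⁴ K⁻¹
Layer 1: 74 × 2.1 × 3.41×10⁻⁴ = 0.0529914 m
Layer 2: 2.97×10⁻⁴ × 440 × 0.3 = 0.039204 m
514–684 m: 0.48 × 170 × 1.892×10⁻⁴ = 0.01543872 m
684–2384 m: 0.61 × 1700 × 1.199×10⁻⁴ = 0.1243363 m
Δh = 0.0529914 + 0.039204 + 0.01543872 + 0.1243363 = 0.23197042 m

about 23.2 cm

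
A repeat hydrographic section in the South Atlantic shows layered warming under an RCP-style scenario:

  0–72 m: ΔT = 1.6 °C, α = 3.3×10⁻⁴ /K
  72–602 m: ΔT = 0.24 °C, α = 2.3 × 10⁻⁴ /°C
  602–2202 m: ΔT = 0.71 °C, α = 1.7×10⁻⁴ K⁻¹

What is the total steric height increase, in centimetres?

about 26 cm

Layer 1: 3.3×10⁻⁴ × 72 × 1.6 = 0.038016 m
72–602 m: 530 × 0.24 × 2.3×10⁻⁴ = 0.029256 m
1600 × 1.7×10⁻⁴ × 0.71 = 0.19312 m
Δh = 0.038016 + 0.029256 + 0.19312 = 0.260392 m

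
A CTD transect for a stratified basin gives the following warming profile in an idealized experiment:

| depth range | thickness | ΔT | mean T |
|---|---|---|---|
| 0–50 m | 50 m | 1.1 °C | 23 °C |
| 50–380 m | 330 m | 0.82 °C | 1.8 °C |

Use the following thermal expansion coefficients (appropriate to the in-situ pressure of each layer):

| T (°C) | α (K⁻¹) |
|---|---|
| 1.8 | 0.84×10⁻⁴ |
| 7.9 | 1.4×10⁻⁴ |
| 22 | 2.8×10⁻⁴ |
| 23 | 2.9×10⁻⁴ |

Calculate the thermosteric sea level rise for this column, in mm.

38.7 mm

Layer 1 at 23 °C → α = 2.9×10⁻⁴ K⁻¹
Layer 2 at 1.8 °C → α = 0.84×10⁻⁴ K⁻¹
Layer 1: 50 × 2.9×10⁻⁴ × 1.1 = 0.01595 m
50–380 m: 0.84×10⁻⁴ × 330 × 0.82 = 0.0227304 m
Δh = 0.01595 + 0.0227304 = 0.0386804 m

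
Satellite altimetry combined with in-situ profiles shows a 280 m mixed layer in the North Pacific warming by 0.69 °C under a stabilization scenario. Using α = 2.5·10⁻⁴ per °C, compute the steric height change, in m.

Δh = αΔT·H = 2.5×10⁻⁴ × 0.69 × 280 = 0.04830 m

0.048 m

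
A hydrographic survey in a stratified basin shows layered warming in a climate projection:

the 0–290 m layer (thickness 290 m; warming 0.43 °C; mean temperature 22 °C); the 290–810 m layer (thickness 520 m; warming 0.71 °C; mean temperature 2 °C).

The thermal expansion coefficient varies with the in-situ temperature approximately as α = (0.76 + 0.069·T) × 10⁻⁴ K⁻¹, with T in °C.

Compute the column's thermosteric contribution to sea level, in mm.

62 mm

Layer 1: α = (0.76 + 0.069×22)×10⁻⁴ = 2.278×10⁻⁴ K⁻¹
Layer 2: α = (0.76 + 0.069×2)×10⁻⁴ = 0.898×10⁻⁴ K⁻¹
Layer 1: 290 × 2.278×10⁻⁴ × 0.43 = 0.02840666 m
Layer 2: 0.898×10⁻⁴ × 0.71 × 520 = 0.03315416 m
Δh = 0.02840666 + 0.03315416 = 0.06156082 m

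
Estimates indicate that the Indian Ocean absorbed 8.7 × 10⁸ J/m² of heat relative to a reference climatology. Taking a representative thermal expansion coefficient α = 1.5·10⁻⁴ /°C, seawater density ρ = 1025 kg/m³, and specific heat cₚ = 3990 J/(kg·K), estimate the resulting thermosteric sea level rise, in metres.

Δh = αQ/(ρcₚ) = 1.5×10⁻⁴ × 8.7×10⁸ / (1025 × 3990) ≈ 0.031909 m

0.0319 m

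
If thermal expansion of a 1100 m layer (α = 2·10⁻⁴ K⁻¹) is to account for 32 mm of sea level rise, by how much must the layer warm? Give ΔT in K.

ΔT = Δh/(αH) = 0.032 / (2×10⁻⁴ × 1100) ≈ 0.1455 K

0.15 K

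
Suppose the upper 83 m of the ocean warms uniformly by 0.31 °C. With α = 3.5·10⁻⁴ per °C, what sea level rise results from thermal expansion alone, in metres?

about 0.00901 m

Δh = αΔT·H = 3.5×10⁻⁴ × 0.31 × 83 = 0.0090055 m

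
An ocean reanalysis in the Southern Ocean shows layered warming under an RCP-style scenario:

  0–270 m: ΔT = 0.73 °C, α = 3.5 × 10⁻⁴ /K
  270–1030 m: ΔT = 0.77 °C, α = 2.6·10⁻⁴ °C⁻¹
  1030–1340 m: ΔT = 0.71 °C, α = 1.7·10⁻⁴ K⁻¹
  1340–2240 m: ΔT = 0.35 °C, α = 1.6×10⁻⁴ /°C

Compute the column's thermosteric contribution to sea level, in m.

0.309 m

Layer 1: 270 × 0.73 × 3.5×10⁻⁴ = 0.068985 m
270–1030 m: 2.6×10⁻⁴ × 0.77 × 760 = 0.152152 m
1.7×10⁻⁴ × 310 × 0.71 = 0.037417 m
1340–2240 m: 900 × 1.6×10⁻⁴ × 0.35 = 0.05040 m
Δh = 0.068985 + 0.152152 + 0.037417 + 0.05040 = 0.308954 m ≈ 0.309 m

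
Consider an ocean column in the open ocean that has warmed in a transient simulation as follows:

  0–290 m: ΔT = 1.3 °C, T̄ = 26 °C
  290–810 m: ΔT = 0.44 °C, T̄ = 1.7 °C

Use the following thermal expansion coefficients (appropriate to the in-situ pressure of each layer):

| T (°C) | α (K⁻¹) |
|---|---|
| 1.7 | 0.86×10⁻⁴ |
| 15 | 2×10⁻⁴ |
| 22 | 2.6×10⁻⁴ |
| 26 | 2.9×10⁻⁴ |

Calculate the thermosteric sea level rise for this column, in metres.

Layer 1 at 26 °C → α = 2.9×10⁻⁴ K⁻¹
Layer 2 at 1.7 °C → α = 0.86×10⁻⁴ K⁻¹
290 × 1.3 × 2.9×10⁻⁴ = 0.10933 m
290–810 m: 0.44 × 0.86×10⁻⁴ × 520 = 0.0196768 m
Δh = 0.10933 + 0.0196768 = 0.1290068 m

Δh ≈ 0.13 m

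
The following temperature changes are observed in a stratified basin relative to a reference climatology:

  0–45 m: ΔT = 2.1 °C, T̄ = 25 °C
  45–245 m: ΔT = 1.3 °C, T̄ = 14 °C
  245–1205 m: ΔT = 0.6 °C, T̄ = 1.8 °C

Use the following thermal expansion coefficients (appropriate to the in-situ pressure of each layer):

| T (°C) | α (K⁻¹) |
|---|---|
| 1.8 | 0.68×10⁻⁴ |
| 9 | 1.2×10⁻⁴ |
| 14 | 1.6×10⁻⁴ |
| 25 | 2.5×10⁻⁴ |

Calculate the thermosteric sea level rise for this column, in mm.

100 mm of thermosteric rise

Layer 1 at 25 °C → α = 2.5×10⁻⁴ K⁻¹
Layer 2 at 14 °C → α = 1.6×10⁻⁴ K⁻¹
Layer 3 at 1.8 °C → α = 0.68×10⁻⁴ K⁻¹
Layer 1: 2.1 × 2.5×10⁻⁴ × 45 = 0.023625 m
Layer 2: 1.3 × 1.6×10⁻⁴ × 200 = 0.04160 m
Layer 3: 960 × 0.6 × 0.68×10⁻⁴ = 0.039168 m
Δh = 0.023625 + 0.04160 + 0.039168 = 0.104393 m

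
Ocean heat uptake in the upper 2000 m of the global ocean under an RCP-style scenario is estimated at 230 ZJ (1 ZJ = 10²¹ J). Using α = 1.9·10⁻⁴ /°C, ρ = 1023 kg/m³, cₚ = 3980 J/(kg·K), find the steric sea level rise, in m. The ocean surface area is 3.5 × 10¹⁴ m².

Per unit area: Q = 230×10²¹ / (3.5×10¹⁴) ≈ 6.571×10⁸ J/m²
Δh = αQ/(ρcₚ) = 1.9×10⁻⁴ × 6.571×10⁸ / (1023 × 3980) ≈ 0.030664 m

Δh ≈ 0.031 m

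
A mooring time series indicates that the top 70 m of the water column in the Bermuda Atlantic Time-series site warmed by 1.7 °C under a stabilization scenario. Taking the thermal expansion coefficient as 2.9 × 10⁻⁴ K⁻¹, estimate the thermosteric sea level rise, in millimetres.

Δh = αΔT·H = 2.9×10⁻⁴ × 1.7 × 70 = 0.03451 m

34.5 mm of thermosteric rise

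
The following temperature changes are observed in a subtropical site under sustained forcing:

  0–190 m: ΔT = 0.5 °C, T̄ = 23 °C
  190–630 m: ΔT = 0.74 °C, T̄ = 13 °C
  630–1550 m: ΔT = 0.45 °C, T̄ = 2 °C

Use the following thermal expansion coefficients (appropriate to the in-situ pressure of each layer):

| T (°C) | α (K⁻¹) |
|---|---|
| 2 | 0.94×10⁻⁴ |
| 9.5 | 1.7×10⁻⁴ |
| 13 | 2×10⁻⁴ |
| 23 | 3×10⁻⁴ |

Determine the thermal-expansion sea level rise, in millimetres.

Layer 1 at 23 °C → α = 3×10⁻⁴ K⁻¹
Layer 2 at 13 °C → α = 2×10⁻⁴ K⁻¹
Layer 3 at 2 °C → α = 0.94×10⁻⁴ K⁻¹
0–190 m: 3×10⁻⁴ × 0.5 × 190 = 0.02850 m
Layer 2: 2×10⁻⁴ × 440 × 0.74 = 0.06512 m
920 × 0.45 × 0.94×10⁻⁴ = 0.038916 m
Δh = 0.02850 + 0.06512 + 0.038916 = 0.132536 m

130 mm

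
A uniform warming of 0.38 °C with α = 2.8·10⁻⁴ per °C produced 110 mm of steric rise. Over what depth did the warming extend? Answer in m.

about 1030 m

H = Δh/(αΔT) = 0.11 / (2.8×10⁻⁴ × 0.38) ≈ 1034 m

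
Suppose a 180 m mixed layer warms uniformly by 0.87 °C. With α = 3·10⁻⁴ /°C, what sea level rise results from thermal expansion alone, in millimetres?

Δh = αΔT·H = 3×10⁻⁴ × 0.87 × 180 = 0.04698 m

Δh = 47.0 mm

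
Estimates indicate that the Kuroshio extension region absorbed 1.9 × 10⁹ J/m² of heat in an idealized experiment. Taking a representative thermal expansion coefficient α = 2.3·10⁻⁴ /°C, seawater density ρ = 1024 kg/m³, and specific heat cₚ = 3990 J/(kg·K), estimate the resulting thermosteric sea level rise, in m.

0.107 m

Δh = αQ/(ρcₚ) = 2.3×10⁻⁴ × 1.9×10⁹ / (1024 × 3990) ≈ 0.10696 m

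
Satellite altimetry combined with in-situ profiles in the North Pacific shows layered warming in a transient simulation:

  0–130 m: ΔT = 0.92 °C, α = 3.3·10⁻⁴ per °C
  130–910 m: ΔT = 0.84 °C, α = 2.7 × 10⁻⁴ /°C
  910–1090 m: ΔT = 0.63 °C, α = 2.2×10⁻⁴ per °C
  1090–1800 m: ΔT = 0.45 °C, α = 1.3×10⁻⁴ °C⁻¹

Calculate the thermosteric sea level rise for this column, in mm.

0–130 m: 3.3×10⁻⁴ × 0.92 × 130 = 0.039468 m
Layer 2: 2.7×10⁻⁴ × 0.84 × 780 = 0.176904 m
180 × 0.63 × 2.2×10⁻⁴ = 0.024948 m
1.3×10⁻⁴ × 0.45 × 710 = 0.041535 m
Δh = 0.039468 + 0.176904 + 0.024948 + 0.041535 = 0.282855 m

283 mm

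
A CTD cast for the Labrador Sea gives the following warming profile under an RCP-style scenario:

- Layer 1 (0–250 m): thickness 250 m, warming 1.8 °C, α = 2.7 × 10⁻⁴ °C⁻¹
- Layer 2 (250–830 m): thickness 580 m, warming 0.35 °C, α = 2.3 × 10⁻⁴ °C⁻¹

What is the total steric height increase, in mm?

Δh ≈ 168 mm

2.7×10⁻⁴ × 1.8 × 250 = 0.12150 m
250–830 m: 580 × 0.35 × 2.3×10⁻⁴ = 0.04669 m
Δh = 0.12150 + 0.04669 = 0.16819 m ≈ 168 mm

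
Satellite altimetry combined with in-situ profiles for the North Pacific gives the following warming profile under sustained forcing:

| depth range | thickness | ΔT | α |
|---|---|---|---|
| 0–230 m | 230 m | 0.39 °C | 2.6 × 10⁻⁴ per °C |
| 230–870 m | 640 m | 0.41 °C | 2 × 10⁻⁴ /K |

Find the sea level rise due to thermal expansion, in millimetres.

Layer 1: 230 × 2.6×10⁻⁴ × 0.39 = 0.023322 m
640 × 0.41 × 2×10⁻⁴ = 0.05248 m
Δh = 0.023322 + 0.05248 = 0.075802 m ≈ 76 mm

about 76 mm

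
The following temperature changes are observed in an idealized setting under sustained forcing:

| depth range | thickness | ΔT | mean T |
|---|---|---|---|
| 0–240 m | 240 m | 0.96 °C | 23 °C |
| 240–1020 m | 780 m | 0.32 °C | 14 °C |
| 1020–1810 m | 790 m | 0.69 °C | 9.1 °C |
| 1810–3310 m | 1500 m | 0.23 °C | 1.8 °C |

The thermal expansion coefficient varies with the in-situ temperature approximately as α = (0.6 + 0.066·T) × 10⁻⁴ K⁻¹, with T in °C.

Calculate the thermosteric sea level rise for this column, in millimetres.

177 mm of thermosteric rise

Layer 1: α = (0.6 + 0.066×23)×10⁻⁴ = 2.118×10⁻⁴ K⁻¹
Layer 2: α = (0.6 + 0.066×14)×10⁻⁴ = 1.524×10⁻⁴ K⁻¹
Layer 3: α = (0.6 + 0.066×9.1)×10⁻⁴ = 1.2006×10⁻⁴ K⁻¹
Layer 4: α = (0.6 + 0.066×1.8)×10⁻⁴ = 0.7188×10⁻⁴ K⁻¹
Layer 1: 240 × 2.118×10⁻⁴ × 0.96 = 0.04879872 m
Layer 2: 780 × 1.524×10⁻⁴ × 0.32 = 0.03803904 m
1020–1810 m: 1.2006×10⁻⁴ × 0.69 × 790 = 0.065444706 m
Layer 4: 0.23 × 0.7188×10⁻⁴ × 1500 = 0.0247986 m
Δh = 0.04879872 + 0.03803904 + 0.065444706 + 0.0247986 = 0.177081066 m ≈ 177 mm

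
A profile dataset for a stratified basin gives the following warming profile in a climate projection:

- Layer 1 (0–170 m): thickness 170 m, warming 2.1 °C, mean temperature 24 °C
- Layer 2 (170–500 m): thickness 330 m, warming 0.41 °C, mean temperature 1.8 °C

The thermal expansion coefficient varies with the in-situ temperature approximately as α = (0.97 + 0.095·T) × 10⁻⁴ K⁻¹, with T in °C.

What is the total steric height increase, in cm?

Layer 1: α = (0.97 + 0.095×24)×10⁻⁴ = 3.25×10⁻⁴ K⁻¹
Layer 2: α = (0.97 + 0.095×1.8)×10⁻⁴ = 1.141×10⁻⁴ K⁻¹
170 × 2.1 × 3.25×10⁻⁴ = 0.116025 m
170–500 m: 0.41 × 330 × 1.141×10⁻⁴ = 0.01543773 m
Δh = 0.116025 + 0.01543773 = 0.13146273 m ≈ 13 cm

13 cm of thermosteric rise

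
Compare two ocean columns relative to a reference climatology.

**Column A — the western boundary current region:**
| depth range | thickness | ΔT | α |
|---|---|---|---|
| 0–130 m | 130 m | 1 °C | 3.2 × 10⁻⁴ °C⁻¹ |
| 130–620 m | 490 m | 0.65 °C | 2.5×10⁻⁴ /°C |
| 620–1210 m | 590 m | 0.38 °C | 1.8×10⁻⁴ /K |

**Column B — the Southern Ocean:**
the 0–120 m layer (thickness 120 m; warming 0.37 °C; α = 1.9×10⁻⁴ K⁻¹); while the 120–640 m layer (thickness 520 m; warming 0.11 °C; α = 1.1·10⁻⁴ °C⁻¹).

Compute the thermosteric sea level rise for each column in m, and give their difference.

A: 0.162 m; B: 0.0147 m; difference 0.147 m

A 0–130 m: 3.2×10⁻⁴ × 130 × 1 = 0.04160 m
A Layer 2: 2.5×10⁻⁴ × 490 × 0.65 = 0.079625 m
A 590 × 0.38 × 1.8×10⁻⁴ = 0.040356 m
A total: 0.161581 m
B 0.37 × 1.9×10⁻⁴ × 120 = 0.008436 m
B 120–640 m: 0.11 × 1.1×10⁻⁴ × 520 = 0.006292 m
B total: 0.014728 m
Difference: 0.161581 − 0.014728 = 0.146853 m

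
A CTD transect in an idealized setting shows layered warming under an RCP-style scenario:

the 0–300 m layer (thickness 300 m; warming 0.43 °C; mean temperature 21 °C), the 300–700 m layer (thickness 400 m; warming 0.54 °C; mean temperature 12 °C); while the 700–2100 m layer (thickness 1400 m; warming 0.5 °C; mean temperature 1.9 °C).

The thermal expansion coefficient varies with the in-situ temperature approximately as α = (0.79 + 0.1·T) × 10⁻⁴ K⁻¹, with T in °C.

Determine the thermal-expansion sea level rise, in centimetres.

about 14.9 cm

Layer 1: α = (0.79 + 0.1×21)×10⁻⁴ = 2.89×10⁻⁴ K⁻¹
Layer 2: α = (0.79 + 0.1×12)×10⁻⁴ = 1.99×10⁻⁴ K⁻¹
Layer 3: α = (0.79 + 0.1×1.9)×10⁻⁴ = 0.98×10⁻⁴ K⁻¹
300 × 2.89×10⁻⁴ × 0.43 = 0.037281 m
400 × 1.99×10⁻⁴ × 0.54 = 0.042984 m
0.5 × 1400 × 0.98×10⁻⁴ = 0.06860 m
Δh = 0.037281 + 0.042984 + 0.06860 = 0.148865 m ≈ 14.9 cm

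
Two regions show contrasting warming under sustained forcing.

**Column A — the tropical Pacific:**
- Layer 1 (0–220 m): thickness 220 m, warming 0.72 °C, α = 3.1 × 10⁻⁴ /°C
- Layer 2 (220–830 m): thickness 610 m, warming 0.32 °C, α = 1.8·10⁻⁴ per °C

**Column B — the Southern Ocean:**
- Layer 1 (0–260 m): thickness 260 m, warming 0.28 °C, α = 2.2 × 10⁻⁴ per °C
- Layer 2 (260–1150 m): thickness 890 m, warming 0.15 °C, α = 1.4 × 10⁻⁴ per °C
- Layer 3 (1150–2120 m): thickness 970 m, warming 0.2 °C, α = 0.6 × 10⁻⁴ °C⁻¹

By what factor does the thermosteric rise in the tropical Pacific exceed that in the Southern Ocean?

A 0–220 m: 3.1×10⁻⁴ × 220 × 0.72 = 0.049104 m
A 220–830 m: 0.32 × 610 × 1.8×10⁻⁴ = 0.035136 m
A total: 0.08424 m
B Layer 1: 0.28 × 260 × 2.2×10⁻⁴ = 0.016016 m
B 260–1150 m: 0.15 × 1.4×10⁻⁴ × 890 = 0.01869 m
B 1150–2120 m: 970 × 0.2 × 0.6×10⁻⁴ = 0.01164 m
B total: 0.046346 m
Ratio: 0.08424 / 0.046346 ≈ 1.818

a factor of 1.8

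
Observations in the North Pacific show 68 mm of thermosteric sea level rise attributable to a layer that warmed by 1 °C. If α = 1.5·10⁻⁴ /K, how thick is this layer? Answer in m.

H ≈ 450 m

H = Δh/(αΔT) = 0.068 / (1.5×10⁻⁴ × 1) ≈ 453.3 m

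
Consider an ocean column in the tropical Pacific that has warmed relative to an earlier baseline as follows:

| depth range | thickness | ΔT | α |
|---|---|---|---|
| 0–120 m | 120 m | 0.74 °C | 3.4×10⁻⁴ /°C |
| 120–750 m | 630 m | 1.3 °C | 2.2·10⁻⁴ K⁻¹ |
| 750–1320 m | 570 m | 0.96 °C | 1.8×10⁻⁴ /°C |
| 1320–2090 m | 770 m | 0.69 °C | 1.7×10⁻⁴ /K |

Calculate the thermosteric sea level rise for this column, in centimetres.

39.9 cm of thermosteric rise

0–120 m: 0.74 × 120 × 3.4×10⁻⁴ = 0.030192 m
630 × 2.2×10⁻⁴ × 1.3 = 0.18018 m
570 × 0.96 × 1.8×10⁻⁴ = 0.098496 m
1.7×10⁻⁴ × 0.69 × 770 = 0.090321 m
Δh = 0.030192 + 0.18018 + 0.098496 + 0.090321 = 0.399189 m ≈ 39.9 cm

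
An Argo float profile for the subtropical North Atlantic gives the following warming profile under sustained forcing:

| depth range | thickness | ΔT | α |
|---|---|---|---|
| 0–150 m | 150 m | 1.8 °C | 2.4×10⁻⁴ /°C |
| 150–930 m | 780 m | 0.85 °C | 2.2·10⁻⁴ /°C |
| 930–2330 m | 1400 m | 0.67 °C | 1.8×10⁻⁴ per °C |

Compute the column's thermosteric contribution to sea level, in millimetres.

2.4×10⁻⁴ × 150 × 1.8 = 0.06480 m
0.85 × 780 × 2.2×10⁻⁴ = 0.14586 m
0.67 × 1.8×10⁻⁴ × 1400 = 0.16884 m
Δh = 0.06480 + 0.14586 + 0.16884 = 0.37950 m

380 mm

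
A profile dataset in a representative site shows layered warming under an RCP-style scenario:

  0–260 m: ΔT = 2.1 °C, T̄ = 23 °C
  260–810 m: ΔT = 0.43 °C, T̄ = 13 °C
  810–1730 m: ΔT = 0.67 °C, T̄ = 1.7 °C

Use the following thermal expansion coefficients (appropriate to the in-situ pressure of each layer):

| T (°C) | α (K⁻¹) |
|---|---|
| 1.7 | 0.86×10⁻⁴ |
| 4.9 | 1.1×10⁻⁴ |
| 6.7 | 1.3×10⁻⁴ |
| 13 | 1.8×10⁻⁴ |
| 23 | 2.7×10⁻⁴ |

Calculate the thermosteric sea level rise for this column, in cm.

Layer 1 at 23 °C → α = 2.7×10⁻⁴ K⁻¹
Layer 2 at 13 °C → α = 1.8×10⁻⁴ K⁻¹
Layer 3 at 1.7 °C → α = 0.86×10⁻⁴ K⁻¹
260 × 2.7×10⁻⁴ × 2.1 = 0.14742 m
Layer 2: 550 × 0.43 × 1.8×10⁻⁴ = 0.04257 m
810–1730 m: 0.67 × 0.86×10⁻⁴ × 920 = 0.0530104 m
Δh = 0.14742 + 0.04257 + 0.0530104 = 0.2430004 m

24.3 cm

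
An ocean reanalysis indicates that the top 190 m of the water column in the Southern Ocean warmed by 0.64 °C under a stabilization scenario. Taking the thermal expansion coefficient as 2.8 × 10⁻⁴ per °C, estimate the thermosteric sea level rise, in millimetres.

Δh = αΔT·H = 2.8×10⁻⁴ × 0.64 × 190 = 0.034048 m

34.0 mm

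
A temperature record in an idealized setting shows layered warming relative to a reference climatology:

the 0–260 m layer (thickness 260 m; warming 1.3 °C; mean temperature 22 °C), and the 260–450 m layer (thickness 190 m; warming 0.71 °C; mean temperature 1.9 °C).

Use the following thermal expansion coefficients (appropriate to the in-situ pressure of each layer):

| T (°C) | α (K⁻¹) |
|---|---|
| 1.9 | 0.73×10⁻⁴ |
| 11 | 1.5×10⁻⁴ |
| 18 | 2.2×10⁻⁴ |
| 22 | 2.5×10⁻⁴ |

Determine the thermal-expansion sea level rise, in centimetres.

9.4 cm

Layer 1 at 22 °C → α = 2.5×10⁻⁴ K⁻¹
Layer 2 at 1.9 °C → α = 0.73×10⁻⁴ K⁻¹
0–260 m: 1.3 × 2.5×10⁻⁴ × 260 = 0.08450 m
190 × 0.71 × 0.73×10⁻⁴ = 0.0098477 m
Δh = 0.08450 + 0.0098477 = 0.0943477 m ≈ 9.4 cm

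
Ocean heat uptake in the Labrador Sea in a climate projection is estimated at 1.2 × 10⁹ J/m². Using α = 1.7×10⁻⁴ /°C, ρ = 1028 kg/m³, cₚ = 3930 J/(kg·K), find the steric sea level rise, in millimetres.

about 50 mm

Δh = αQ/(ρcₚ) = 1.7×10⁻⁴ × 1.2×10⁹ / (1028 × 3930) ≈ 0.050495 m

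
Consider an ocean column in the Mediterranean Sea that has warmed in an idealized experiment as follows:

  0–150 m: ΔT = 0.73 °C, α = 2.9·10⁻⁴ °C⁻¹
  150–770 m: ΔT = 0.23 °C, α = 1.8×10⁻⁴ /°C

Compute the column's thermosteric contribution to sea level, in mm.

2.9×10⁻⁴ × 0.73 × 150 = 0.031755 m
0.23 × 620 × 1.8×10⁻⁴ = 0.025668 m
Δh = 0.031755 + 0.025668 = 0.057423 m

Δh = 57.4 mm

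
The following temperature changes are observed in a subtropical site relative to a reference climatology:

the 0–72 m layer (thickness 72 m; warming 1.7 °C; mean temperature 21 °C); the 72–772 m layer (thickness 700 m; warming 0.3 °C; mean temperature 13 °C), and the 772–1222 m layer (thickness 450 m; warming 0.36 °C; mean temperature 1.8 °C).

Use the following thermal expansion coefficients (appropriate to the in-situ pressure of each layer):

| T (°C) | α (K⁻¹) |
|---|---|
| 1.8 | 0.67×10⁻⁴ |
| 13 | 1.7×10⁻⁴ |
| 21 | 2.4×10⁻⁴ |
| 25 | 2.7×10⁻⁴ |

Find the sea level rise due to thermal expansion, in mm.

Δh ≈ 76 mm

Layer 1 at 21 °C → α = 2.4×10⁻⁴ K⁻¹
Layer 2 at 13 °C → α = 1.7×10⁻⁴ K⁻¹
Layer 3 at 1.8 °C → α = 0.67×10⁻⁴ K⁻¹
Layer 1: 72 × 1.7 × 2.4×10⁻⁴ = 0.029376 m
1.7×10⁻⁴ × 0.3 × 700 = 0.03570 m
772–1222 m: 450 × 0.67×10⁻⁴ × 0.36 = 0.010854 m
Δh = 0.029376 + 0.03570 + 0.010854 = 0.07593 m ≈ 76 mm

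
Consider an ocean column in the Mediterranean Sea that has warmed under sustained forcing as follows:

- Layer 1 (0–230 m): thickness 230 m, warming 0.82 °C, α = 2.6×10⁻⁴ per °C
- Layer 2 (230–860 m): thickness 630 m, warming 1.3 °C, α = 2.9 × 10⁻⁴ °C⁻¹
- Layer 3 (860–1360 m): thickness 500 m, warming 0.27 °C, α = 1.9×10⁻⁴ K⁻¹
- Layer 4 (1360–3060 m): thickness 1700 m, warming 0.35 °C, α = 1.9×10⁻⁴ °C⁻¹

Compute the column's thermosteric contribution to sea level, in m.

Layer 1: 2.6×10⁻⁴ × 230 × 0.82 = 0.049036 m
Layer 2: 630 × 2.9×10⁻⁴ × 1.3 = 0.23751 m
1.9×10⁻⁴ × 500 × 0.27 = 0.02565 m
1700 × 1.9×10⁻⁴ × 0.35 = 0.11305 m
Δh = 0.049036 + 0.23751 + 0.02565 + 0.11305 = 0.425246 m ≈ 0.425 m

Δh ≈ 0.425 m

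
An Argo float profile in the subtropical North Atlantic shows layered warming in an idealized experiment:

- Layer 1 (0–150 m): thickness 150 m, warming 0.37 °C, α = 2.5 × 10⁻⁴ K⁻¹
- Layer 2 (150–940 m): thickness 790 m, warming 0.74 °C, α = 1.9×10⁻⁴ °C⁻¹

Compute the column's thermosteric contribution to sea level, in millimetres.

Layer 1: 150 × 2.5×10⁻⁴ × 0.37 = 0.013875 m
Layer 2: 790 × 1.9×10⁻⁴ × 0.74 = 0.111074 m
Δh = 0.013875 + 0.111074 = 0.124949 m ≈ 120 mm

Δh = 120 mm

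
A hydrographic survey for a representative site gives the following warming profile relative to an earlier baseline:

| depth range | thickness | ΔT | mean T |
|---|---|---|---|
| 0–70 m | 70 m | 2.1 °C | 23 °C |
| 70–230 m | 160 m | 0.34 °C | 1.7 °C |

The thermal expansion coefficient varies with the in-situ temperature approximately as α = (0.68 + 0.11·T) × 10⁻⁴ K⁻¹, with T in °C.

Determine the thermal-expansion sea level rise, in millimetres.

51.9 mm of thermosteric rise

Layer 1: α = (0.68 + 0.11×23)×10⁻⁴ = 3.21×10⁻⁴ K⁻¹
Layer 2: α = (0.68 + 0.11×1.7)×10⁻⁴ = 0.867×10⁻⁴ K⁻¹
3.21×10⁻⁴ × 2.1 × 70 = 0.047187 m
Layer 2: 0.34 × 0.867×10⁻⁴ × 160 = 0.00471648 m
Δh = 0.047187 + 0.00471648 = 0.05190348 m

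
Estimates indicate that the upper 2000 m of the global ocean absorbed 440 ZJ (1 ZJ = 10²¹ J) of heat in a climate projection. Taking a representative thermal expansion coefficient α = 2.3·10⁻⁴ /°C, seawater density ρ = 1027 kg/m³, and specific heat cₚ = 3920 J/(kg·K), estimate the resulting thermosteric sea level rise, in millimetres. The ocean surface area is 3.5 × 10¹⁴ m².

Per unit area: Q = 440×10²¹ / (3.5×10¹⁴) ≈ 1.257×10⁹ J/m²
Δh = αQ/(ρcₚ) = 2.3×10⁻⁴ × 1.257×10⁹ / (1027 × 3920) ≈ 0.071814 m

71.8 mm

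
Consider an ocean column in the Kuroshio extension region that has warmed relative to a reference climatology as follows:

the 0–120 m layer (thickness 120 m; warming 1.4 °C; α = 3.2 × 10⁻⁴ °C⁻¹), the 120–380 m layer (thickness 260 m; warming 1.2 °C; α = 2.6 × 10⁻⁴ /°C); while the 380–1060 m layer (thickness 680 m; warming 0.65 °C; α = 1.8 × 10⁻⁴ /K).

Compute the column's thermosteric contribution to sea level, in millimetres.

Layer 1: 1.4 × 3.2×10⁻⁴ × 120 = 0.05376 m
120–380 m: 2.6×10⁻⁴ × 1.2 × 260 = 0.08112 m
380–1060 m: 1.8×10⁻⁴ × 0.65 × 680 = 0.07956 m
Δh = 0.05376 + 0.08112 + 0.07956 = 0.21444 m

210 mm of thermosteric rise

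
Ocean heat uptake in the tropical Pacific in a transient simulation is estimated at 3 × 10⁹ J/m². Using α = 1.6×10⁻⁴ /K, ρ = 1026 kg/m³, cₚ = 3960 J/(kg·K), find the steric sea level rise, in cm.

Δh = αQ/(ρcₚ) = 1.6×10⁻⁴ × 3×10⁹ / (1026 × 3960) ≈ 0.11814 m

Δh = 12 cm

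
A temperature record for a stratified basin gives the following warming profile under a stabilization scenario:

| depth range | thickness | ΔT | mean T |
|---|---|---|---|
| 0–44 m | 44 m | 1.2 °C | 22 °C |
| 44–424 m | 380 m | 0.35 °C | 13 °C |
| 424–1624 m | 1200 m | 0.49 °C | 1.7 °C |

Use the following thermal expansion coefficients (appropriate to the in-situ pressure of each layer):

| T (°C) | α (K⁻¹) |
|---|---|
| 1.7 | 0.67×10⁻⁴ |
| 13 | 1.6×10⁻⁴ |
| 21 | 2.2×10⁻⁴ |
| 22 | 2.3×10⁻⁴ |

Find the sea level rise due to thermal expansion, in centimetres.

Δh = 7.28 cm

Layer 1 at 22 °C → α = 2.3×10⁻⁴ K⁻¹
Layer 2 at 13 °C → α = 1.6×10⁻⁴ K⁻¹
Layer 3 at 1.7 °C → α = 0.67×10⁻⁴ K⁻¹
Layer 1: 2.3×10⁻⁴ × 44 × 1.2 = 0.012144 m
Layer 2: 1.6×10⁻⁴ × 380 × 0.35 = 0.02128 m
424–1624 m: 0.49 × 1200 × 0.67×10⁻⁴ = 0.039396 m
Δh = 0.012144 + 0.02128 + 0.039396 = 0.07282 m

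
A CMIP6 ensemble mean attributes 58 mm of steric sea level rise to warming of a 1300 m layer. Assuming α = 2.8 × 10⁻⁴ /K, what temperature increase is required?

ΔT = Δh/(αH) = 0.058 / (2.8×10⁻⁴ × 1300) ≈ 0.1593 °C

ΔT ≈ 0.16 °C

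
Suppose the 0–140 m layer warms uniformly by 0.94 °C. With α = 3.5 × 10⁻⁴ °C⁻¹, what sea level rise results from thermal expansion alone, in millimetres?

46.1 mm

Δh = αΔT·H = 3.5×10⁻⁴ × 0.94 × 140 = 0.04606 m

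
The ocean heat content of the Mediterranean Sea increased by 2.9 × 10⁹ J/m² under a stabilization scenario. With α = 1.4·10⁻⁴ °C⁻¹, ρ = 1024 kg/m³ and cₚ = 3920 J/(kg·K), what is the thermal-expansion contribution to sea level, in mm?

100 mm

Δh = αQ/(ρcₚ) = 1.4×10⁻⁴ × 2.9×10⁹ / (1024 × 3920) ≈ 0.10114 m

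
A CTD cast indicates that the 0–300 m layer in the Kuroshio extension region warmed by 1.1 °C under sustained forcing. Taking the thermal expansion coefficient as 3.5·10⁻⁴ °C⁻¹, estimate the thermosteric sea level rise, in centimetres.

Δh = αΔT·H = 3.5×10⁻⁴ × 1.1 × 300 = 0.11550 m

about 12 cm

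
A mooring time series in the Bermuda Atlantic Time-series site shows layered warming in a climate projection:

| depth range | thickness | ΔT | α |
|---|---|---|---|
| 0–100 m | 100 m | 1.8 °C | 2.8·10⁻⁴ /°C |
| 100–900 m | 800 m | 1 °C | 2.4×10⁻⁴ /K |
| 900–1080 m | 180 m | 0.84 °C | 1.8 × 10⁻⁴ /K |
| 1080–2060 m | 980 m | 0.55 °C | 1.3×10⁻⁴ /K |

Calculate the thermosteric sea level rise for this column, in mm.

1.8 × 2.8×10⁻⁴ × 100 = 0.05040 m
Layer 2: 800 × 1 × 2.4×10⁻⁴ = 0.19200 m
900–1080 m: 0.84 × 180 × 1.8×10⁻⁴ = 0.027216 m
1080–2060 m: 980 × 0.55 × 1.3×10⁻⁴ = 0.07007 m
Δh = 0.05040 + 0.19200 + 0.027216 + 0.07007 = 0.339686 m ≈ 340 mm

Δh ≈ 340 mm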